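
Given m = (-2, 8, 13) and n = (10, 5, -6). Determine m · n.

-58

m · n = (-2)·10 + 8·5 + 13·(-6) = -20 + 40 - 78 = -58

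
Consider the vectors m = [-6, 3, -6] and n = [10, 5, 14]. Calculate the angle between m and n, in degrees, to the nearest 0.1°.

143.1

m · n = (-6)·10 + 3·5 + (-6)·14 = -60 + 15 - 84 = -129
|m|² = 36 + 9 + 36 = 81,  |m| = √81 ≈ 9.000000
|n|² = 100 + 25 + 196 = 321,  |n| = √321 ≈ 17.916473
cos θ = -129 / (9.000000 · 17.916473) ≈ -0.80001
θ = arccos(-0.80001) ≈ 143.1°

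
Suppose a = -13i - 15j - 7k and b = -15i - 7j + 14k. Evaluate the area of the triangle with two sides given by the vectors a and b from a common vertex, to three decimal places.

204.576

i: (-15)·14 - (-7)·(-7) = -210 - 49 = -259
j: (-7)·(-15) - (-13)·14 = 105 - (-182) = 287
k: (-13)·(-7) - (-15)·(-15) = 91 - 225 = -134
a × b = (-259, 287, -134)
|a × b| = √((-259)² + 287² + (-134)²) = √167406 ≈ 409.1528
area = ½ · 409.1528 ≈ 204.576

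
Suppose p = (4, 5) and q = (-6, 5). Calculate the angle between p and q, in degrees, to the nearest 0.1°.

88.9

p · q = 4·(-6) + 5·5 = -24 + 25 = 1
|p|² = 16 + 25 = 41,  |p| = √41 ≈ 6.403124
|q|² = 36 + 25 = 61,  |q| = √61 ≈ 7.810250
cos θ = 1 / (6.403124 · 7.810250) ≈ 0.02000
θ = arccos(0.02000) ≈ 88.9°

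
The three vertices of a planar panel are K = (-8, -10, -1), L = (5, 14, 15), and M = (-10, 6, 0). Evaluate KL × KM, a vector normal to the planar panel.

KL = (13, 24, 16)
KM = (-2, 16, 1)
i: 24·1 - 16·16 = 24 - 256 = -232
j: 16·(-2) - 13·1 = -32 - 13 = -45
k: 13·16 - 24·(-2) = 208 - (-48) = 256
KL × KM = (-232, -45, 256)

(-232, -45, 256)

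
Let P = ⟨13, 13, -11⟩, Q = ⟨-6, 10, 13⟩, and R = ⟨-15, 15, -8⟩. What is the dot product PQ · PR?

598

PQ = Q − P = (-19, -3, 24)
PR = R − P = (-28, 2, 3)
PQ · PR = (-19)·(-28) + (-3)·2 + 24·3 = 532 - 6 + 72 = 598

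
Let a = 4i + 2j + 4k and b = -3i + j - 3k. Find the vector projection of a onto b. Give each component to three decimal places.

a · b = 4·(-3) + 2·1 + 4·(-3) = -12 + 2 - 12 = -22
|b|² = 9 + 1 + 9 = 19
proj_b a = (-22/19) · (-3, 1, -3) ≈ (3.474, -1.158, 3.474)

(3.474, -1.158, 3.474)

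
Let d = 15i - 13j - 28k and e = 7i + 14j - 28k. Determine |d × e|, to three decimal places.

i: (-13)·(-28) - (-28)·14 = 364 - (-392) = 756
j: (-28)·7 - 15·(-28) = -196 - (-420) = 224
k: 15·14 - (-13)·7 = 210 - (-91) = 301
d × e = (756, 224, 301)
|d × e| = √(756² + 224² + 301²) = √712313 ≈ 843.9864

843.986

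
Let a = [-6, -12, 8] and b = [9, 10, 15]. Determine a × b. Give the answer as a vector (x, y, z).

i: (-12)·15 - 8·10 = -180 - 80 = -260
j: 8·9 - (-6)·15 = 72 - (-90) = 162
k: (-6)·10 - (-12)·9 = -60 - (-108) = 48
a × b = (-260, 162, 48)

(-260, 162, 48)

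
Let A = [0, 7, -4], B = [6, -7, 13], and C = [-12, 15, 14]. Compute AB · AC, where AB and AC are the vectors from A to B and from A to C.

AB = B − A = (6, -14, 17)
AC = C − A = (-12, 8, 18)
AB · AC = 6·(-12) + (-14)·8 + 17·18 = -72 - 112 + 306 = 122

122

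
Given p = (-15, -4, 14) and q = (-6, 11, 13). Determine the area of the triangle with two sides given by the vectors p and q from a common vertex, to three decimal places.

i: (-4)·13 - 14·11 = -52 - 154 = -206
j: 14·(-6) - (-15)·13 = -84 - (-195) = 111
k: (-15)·11 - (-4)·(-6) = -165 - 24 = -189
p × q = (-206, 111, -189)
|p × q| = √((-206)² + 111² + (-189)²) = √90478 ≈ 300.7956
area = ½ · 300.7956 ≈ 150.398

150.398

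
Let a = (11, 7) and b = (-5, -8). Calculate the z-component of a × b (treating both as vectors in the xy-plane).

-53

11·(-8) - 7·(-5) = -88 - (-35) = -53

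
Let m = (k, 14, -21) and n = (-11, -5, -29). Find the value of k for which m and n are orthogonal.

49

m · n = k·(-11) + 14·(-5) + (-21)·(-29) = 539 - 11k
Set equal to 0: -11k = -539, so k = 49.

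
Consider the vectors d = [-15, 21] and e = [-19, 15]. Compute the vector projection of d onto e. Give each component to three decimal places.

(-19.454, 15.358)

d · e = (-15)·(-19) + 21·15 = 285 + 315 = 600
|e|² = 361 + 225 = 586
proj_e d = (600/586) · (-19, 15) ≈ (-19.454, 15.358)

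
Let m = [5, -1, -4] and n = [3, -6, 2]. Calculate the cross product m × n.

(-26, -22, -27)

i: (-1)·2 - (-4)·(-6) = -2 - 24 = -26
j: (-4)·3 - 5·2 = -12 - 10 = -22
k: 5·(-6) - (-1)·3 = -30 - (-3) = -27
m × n = (-26, -22, -27)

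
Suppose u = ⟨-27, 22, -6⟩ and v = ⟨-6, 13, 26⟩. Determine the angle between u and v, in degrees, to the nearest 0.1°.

u · v = (-27)·(-6) + 22·13 + (-6)·26 = 162 + 286 - 156 = 292
|u|² = 729 + 484 + 36 = 1249,  |u| = √1249 ≈ 35.341194
|v|² = 36 + 169 + 676 = 881,  |v| = √881 ≈ 29.681644
cos θ = 292 / (35.341194 · 29.681644) ≈ 0.27836
θ = arccos(0.27836) ≈ 73.8°

73.8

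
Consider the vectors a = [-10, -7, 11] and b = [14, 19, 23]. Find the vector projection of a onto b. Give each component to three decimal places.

(-0.258, -0.350, -0.424)

a · b = (-10)·14 + (-7)·19 + 11·23 = -140 - 133 + 253 = -20
|b|² = 196 + 361 + 529 = 1086
proj_b a = (-20/1086) · (14, 19, 23) ≈ (-0.258, -0.350, -0.424)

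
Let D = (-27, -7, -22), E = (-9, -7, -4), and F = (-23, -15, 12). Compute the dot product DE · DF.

DE = E − D = (18, 0, 18)
DF = F − D = (4, -8, 34)
DE · DF = 18·4 + 0·(-8) + 18·34 = 72 + 0 + 612 = 684

684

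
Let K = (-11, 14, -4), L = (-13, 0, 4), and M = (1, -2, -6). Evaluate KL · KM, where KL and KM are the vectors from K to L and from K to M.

184

KL = L − K = (-2, -14, 8)
KM = M − K = (12, -16, -2)
KL · KM = (-2)·12 + (-14)·(-16) + 8·(-2) = -24 + 224 - 16 = 184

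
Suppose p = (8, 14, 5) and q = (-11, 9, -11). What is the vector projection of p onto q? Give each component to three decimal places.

p · q = 8·(-11) + 14·9 + 5·(-11) = -88 + 126 - 55 = -17
|q|² = 121 + 81 + 121 = 323
proj_q p = (-17/323) · (-11, 9, -11) ≈ (0.579, -0.474, 0.579)

(0.579, -0.474, 0.579)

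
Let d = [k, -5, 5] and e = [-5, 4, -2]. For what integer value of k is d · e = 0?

-6

d · e = k·(-5) + (-5)·4 + 5·(-2) = -30 - 5k
Set equal to 0: -5k = 30, so k = -6.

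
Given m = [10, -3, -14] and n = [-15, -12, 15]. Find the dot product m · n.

m · n = 10·(-15) + (-3)·(-12) + (-14)·15 = -150 + 36 - 210 = -324

-324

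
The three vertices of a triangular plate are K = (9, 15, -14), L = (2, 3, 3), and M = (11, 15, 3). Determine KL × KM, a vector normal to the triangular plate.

KL = (-7, -12, 17)
KM = (2, 0, 17)
i: (-12)·17 - 17·0 = -204 - 0 = -204
j: 17·2 - (-7)·17 = 34 - (-119) = 153
k: (-7)·0 - (-12)·2 = 0 - (-24) = 24
KL × KM = (-204, 153, 24)

(-204, 153, 24)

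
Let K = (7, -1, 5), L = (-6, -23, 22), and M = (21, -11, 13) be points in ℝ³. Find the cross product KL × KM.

KL = (-13, -22, 17)
KM = (14, -10, 8)
i: (-22)·8 - 17·(-10) = -176 - (-170) = -6
j: 17·14 - (-13)·8 = 238 - (-104) = 342
k: (-13)·(-10) - (-22)·14 = 130 - (-308) = 438
KL × KM = (-6, 342, 438)

(-6, 342, 438)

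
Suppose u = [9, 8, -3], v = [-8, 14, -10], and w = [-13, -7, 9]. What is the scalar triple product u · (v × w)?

1406

v × w:
i: 14·9 - (-10)·(-7) = 126 - 70 = 56
j: (-10)·(-13) - (-8)·9 = 130 - (-72) = 202
k: (-8)·(-7) - 14·(-13) = 56 - (-182) = 238
v × w = (56, 202, 238)
u · (v × w) = 9·56 + 8·202 + (-3)·238 = 504 + 1616 - 714 = 1406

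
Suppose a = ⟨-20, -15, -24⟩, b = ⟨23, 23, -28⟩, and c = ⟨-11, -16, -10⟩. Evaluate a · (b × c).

8250

b × c:
i: 23·(-10) - (-28)·(-16) = -230 - 448 = -678
j: (-28)·(-11) - 23·(-10) = 308 - (-230) = 538
k: 23·(-16) - 23·(-11) = -368 - (-253) = -115
b × c = (-678, 538, -115)
a · (b × c) = (-20)·(-678) + (-15)·538 + (-24)·(-115) = 13560 - 8070 + 2760 = 8250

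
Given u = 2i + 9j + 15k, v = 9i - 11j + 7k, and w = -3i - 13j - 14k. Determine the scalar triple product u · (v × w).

-815

v × w:
i: (-11)·(-14) - 7·(-13) = 154 - (-91) = 245
j: 7·(-3) - 9·(-14) = -21 - (-126) = 105
k: 9·(-13) - (-11)·(-3) = -117 - 33 = -150
v × w = (245, 105, -150)
u · (v × w) = 2·245 + 9·105 + 15·(-150) = 490 + 945 - 2250 = -815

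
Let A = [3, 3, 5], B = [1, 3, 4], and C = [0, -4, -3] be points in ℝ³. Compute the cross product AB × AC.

(-7, -13, 14)

AB = (-2, 0, -1)
AC = (-3, -7, -8)
i: 0·(-8) - (-1)·(-7) = 0 - 7 = -7
j: (-1)·(-3) - (-2)·(-8) = 3 - 16 = -13
k: (-2)·(-7) - 0·(-3) = 14 - 0 = 14
AB × AC = (-7, -13, 14)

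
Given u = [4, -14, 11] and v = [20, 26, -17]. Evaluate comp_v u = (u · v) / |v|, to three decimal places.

u · v = 4·20 + (-14)·26 + 11·(-17) = 80 - 364 - 187 = -471
|v| = √(400 + 676 + 289) = √1365 ≈ 36.9459
comp_v u = -471 / √1365 ≈ -12.748

-12.748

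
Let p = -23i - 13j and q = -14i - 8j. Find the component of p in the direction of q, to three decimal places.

26.419

p · q = (-23)·(-14) + (-13)·(-8) = 322 + 104 = 426
|q| = √(196 + 64) = √260 ≈ 16.1245
comp_q p = 426 / √260 ≈ 26.419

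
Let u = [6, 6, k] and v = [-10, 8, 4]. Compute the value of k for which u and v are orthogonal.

u · v = 6·(-10) + 6·8 + k·4 = -12 + 4k
Set equal to 0: 4k = 12, so k = 3.

3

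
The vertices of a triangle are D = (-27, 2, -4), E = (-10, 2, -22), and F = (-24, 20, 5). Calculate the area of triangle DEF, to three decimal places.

245.693

DE = (17, 0, -18),  DF = (3, 18, 9)
i: 0·9 - (-18)·18 = 0 - (-324) = 324
j: (-18)·3 - 17·9 = -54 - 153 = -207
k: 17·18 - 0·3 = 306 - 0 = 306
DE × DF = (324, -207, 306)
|DE × DF| = √241461 ≈ 491.3868
area = ½ · 491.3868 ≈ 245.693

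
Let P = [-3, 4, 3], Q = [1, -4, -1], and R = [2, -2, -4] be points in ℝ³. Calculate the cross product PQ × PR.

(32, 8, 16)

PQ = (4, -8, -4)
PR = (5, -6, -7)
i: (-8)·(-7) - (-4)·(-6) = 56 - 24 = 32
j: (-4)·5 - 4·(-7) = -20 - (-28) = 8
k: 4·(-6) - (-8)·5 = -24 - (-40) = 16
PQ × PR = (32, 8, 16)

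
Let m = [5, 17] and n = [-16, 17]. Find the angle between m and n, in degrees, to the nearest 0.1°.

59.7

m · n = 5·(-16) + 17·17 = -80 + 289 = 209
|m|² = 25 + 289 = 314,  |m| = √314 ≈ 17.720045
|n|² = 256 + 289 = 545,  |n| = √545 ≈ 23.345235
cos θ = 209 / (17.720045 · 23.345235) ≈ 0.50522
θ = arccos(0.50522) ≈ 59.7°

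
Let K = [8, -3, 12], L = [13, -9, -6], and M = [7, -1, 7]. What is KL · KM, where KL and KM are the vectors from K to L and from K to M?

KL = L − K = (5, -6, -18)
KM = M − K = (-1, 2, -5)
KL · KM = 5·(-1) + (-6)·2 + (-18)·(-5) = -5 - 12 + 90 = 73

73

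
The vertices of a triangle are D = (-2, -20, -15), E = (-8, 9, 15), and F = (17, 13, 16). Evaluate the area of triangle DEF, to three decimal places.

534.045

DE = (-6, 29, 30),  DF = (19, 33, 31)
i: 29·31 - 30·33 = 899 - 990 = -91
j: 30·19 - (-6)·31 = 570 - (-186) = 756
k: (-6)·33 - 29·19 = -198 - 551 = -749
DE × DF = (-91, 756, -749)
|DE × DF| = √1140818 ≈ 1068.0908
area = ½ · 1068.0908 ≈ 534.045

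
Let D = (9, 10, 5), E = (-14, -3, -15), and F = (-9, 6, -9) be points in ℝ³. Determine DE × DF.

DE = (-23, -13, -20)
DF = (-18, -4, -14)
i: (-13)·(-14) - (-20)·(-4) = 182 - 80 = 102
j: (-20)·(-18) - (-23)·(-14) = 360 - 322 = 38
k: (-23)·(-4) - (-13)·(-18) = 92 - 234 = -142
DE × DF = (102, 38, -142)

(102, 38, -142)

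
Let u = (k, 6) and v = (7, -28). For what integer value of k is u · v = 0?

24

u · v = k·7 + 6·(-28) = -168 + 7k
Set equal to 0: 7k = 168, so k = 24.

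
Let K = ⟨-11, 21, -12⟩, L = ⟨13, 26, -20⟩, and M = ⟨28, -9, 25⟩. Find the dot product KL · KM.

KL = L − K = (24, 5, -8)
KM = M − K = (39, -30, 37)
KL · KM = 24·39 + 5·(-30) + (-8)·37 = 936 - 150 - 296 = 490

490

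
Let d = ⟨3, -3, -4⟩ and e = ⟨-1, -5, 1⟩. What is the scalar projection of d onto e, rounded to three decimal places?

1.540

d · e = 3·(-1) + (-3)·(-5) + (-4)·1 = -3 + 15 - 4 = 8
|e| = √(1 + 25 + 1) = √27 ≈ 5.1962
comp_e d = 8 / √27 ≈ 1.540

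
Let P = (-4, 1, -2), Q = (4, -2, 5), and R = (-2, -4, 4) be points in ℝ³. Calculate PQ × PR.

PQ = (8, -3, 7)
PR = (2, -5, 6)
i: (-3)·6 - 7·(-5) = -18 - (-35) = 17
j: 7·2 - 8·6 = 14 - 48 = -34
k: 8·(-5) - (-3)·2 = -40 - (-6) = -34
PQ × PR = (17, -34, -34)

(17, -34, -34)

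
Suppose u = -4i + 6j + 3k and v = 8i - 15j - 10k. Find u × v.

i: 6·(-10) - 3·(-15) = -60 - (-45) = -15
j: 3·8 - (-4)·(-10) = 24 - 40 = -16
k: (-4)·(-15) - 6·8 = 60 - 48 = 12
u × v = (-15, -16, 12)

(-15, -16, 12)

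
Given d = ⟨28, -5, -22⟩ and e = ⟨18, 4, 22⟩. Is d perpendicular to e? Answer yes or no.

yes

d · e = 28·18 + (-5)·4 + (-22)·22 = 504 - 20 - 484 = 0
Zero, so the vectors are orthogonal.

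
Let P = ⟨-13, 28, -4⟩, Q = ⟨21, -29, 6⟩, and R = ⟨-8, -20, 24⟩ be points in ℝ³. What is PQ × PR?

PQ = (34, -57, 10)
PR = (5, -48, 28)
i: (-57)·28 - 10·(-48) = -1596 - (-480) = -1116
j: 10·5 - 34·28 = 50 - 952 = -902
k: 34·(-48) - (-57)·5 = -1632 - (-285) = -1347
PQ × PR = (-1116, -902, -1347)

(-1116, -902, -1347)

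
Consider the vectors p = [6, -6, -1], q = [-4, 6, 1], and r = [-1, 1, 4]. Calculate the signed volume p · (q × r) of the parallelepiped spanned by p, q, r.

q × r:
i: 6·4 - 1·1 = 24 - 1 = 23
j: 1·(-1) - (-4)·4 = -1 - (-16) = 15
k: (-4)·1 - 6·(-1) = -4 - (-6) = 2
q × r = (23, 15, 2)
p · (q × r) = 6·23 + (-6)·15 + (-1)·2 = 138 - 90 - 2 = 46

46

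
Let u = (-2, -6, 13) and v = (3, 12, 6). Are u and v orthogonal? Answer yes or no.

yes

u · v = (-2)·3 + (-6)·12 + 13·6 = -6 - 72 + 78 = 0
Zero, so the vectors are orthogonal.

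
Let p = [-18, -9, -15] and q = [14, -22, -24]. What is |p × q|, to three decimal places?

i: (-9)·(-24) - (-15)·(-22) = 216 - 330 = -114
j: (-15)·14 - (-18)·(-24) = -210 - 432 = -642
k: (-18)·(-22) - (-9)·14 = 396 - (-126) = 522
p × q = (-114, -642, 522)
|p × q| = √((-114)² + (-642)² + 522²) = √697644 ≈ 835.2509

835.251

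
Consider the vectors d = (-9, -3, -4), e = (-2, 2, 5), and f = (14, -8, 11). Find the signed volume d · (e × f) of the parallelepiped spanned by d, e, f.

-786

e × f:
i: 2·11 - 5·(-8) = 22 - (-40) = 62
j: 5·14 - (-2)·11 = 70 - (-22) = 92
k: (-2)·(-8) - 2·14 = 16 - 28 = -12
e × f = (62, 92, -12)
d · (e × f) = (-9)·62 + (-3)·92 + (-4)·(-12) = -558 - 276 + 48 = -786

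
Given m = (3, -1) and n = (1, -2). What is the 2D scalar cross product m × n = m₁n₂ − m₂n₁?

-5

3·(-2) - (-1)·1 = -6 - (-1) = -5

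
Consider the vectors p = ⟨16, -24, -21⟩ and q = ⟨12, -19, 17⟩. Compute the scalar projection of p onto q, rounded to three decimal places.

10.327

p · q = 16·12 + (-24)·(-19) + (-21)·17 = 192 + 456 - 357 = 291
|q| = √(144 + 361 + 289) = √794 ≈ 28.1780
comp_q p = 291 / √794 ≈ 10.327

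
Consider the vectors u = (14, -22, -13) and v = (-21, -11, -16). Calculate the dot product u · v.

u · v = 14·(-21) + (-22)·(-11) + (-13)·(-16) = -294 + 242 + 208 = 156

156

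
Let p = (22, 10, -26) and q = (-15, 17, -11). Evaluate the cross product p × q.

(332, 632, 524)

i: 10·(-11) - (-26)·17 = -110 - (-442) = 332
j: (-26)·(-15) - 22·(-11) = 390 - (-242) = 632
k: 22·17 - 10·(-15) = 374 - (-150) = 524
p × q = (332, 632, 524)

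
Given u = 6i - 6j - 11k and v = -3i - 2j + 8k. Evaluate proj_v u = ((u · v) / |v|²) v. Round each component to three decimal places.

u · v = 6·(-3) + (-6)·(-2) + (-11)·8 = -18 + 12 - 88 = -94
|v|² = 9 + 4 + 64 = 77
proj_v u = (-94/77) · (-3, -2, 8) ≈ (3.662, 2.442, -9.766)

(3.662, 2.442, -9.766)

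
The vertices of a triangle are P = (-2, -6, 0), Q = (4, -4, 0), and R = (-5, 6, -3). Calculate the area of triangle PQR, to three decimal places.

PQ = (6, 2, 0),  PR = (-3, 12, -3)
i: 2·(-3) - 0·12 = -6 - 0 = -6
j: 0·(-3) - 6·(-3) = 0 - (-18) = 18
k: 6·12 - 2·(-3) = 72 - (-6) = 78
PQ × PR = (-6, 18, 78)
|PQ × PR| = √6444 ≈ 80.2745
area = ½ · 80.2745 ≈ 40.137

40.137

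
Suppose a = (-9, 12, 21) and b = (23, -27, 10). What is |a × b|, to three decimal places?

i: 12·10 - 21·(-27) = 120 - (-567) = 687
j: 21·23 - (-9)·10 = 483 - (-90) = 573
k: (-9)·(-27) - 12·23 = 243 - 276 = -33
a × b = (687, 573, -33)
|a × b| = √(687² + 573² + (-33)²) = √801387 ≈ 895.2022

895.202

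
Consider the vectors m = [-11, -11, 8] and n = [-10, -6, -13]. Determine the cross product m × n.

(191, -223, -44)

i: (-11)·(-13) - 8·(-6) = 143 - (-48) = 191
j: 8·(-10) - (-11)·(-13) = -80 - 143 = -223
k: (-11)·(-6) - (-11)·(-10) = 66 - 110 = -44
m × n = (191, -223, -44)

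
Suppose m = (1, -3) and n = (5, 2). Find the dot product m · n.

-1

m · n = 1·5 + (-3)·2 = 5 - 6 = -1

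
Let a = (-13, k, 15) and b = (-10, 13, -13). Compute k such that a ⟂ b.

5

a · b = (-13)·(-10) + k·13 + 15·(-13) = -65 + 13k
Set equal to 0: 13k = 65, so k = 5.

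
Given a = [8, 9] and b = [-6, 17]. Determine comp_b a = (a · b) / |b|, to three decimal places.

5.824

a · b = 8·(-6) + 9·17 = -48 + 153 = 105
|b| = √(36 + 289) = √325 ≈ 18.0278
comp_b a = 105 / √325 ≈ 5.824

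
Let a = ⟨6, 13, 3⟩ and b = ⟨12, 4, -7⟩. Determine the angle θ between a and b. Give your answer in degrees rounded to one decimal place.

a · b = 6·12 + 13·4 + 3·(-7) = 72 + 52 - 21 = 103
|a|² = 36 + 169 + 9 = 214,  |a| = √214 ≈ 14.628739
|b|² = 144 + 16 + 49 = 209,  |b| = √209 ≈ 14.456832
cos θ = 103 / (14.628739 · 14.456832) ≈ 0.48703
θ = arccos(0.48703) ≈ 60.9°

60.9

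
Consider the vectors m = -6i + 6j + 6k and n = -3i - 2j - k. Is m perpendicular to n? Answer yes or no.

yes

m · n = (-6)·(-3) + 6·(-2) + 6·(-1) = 18 - 12 - 6 = 0
Zero, so the vectors are orthogonal.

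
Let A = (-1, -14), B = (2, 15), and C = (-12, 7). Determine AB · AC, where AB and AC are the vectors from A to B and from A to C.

AB = B − A = (3, 29)
AC = C − A = (-11, 21)
AB · AC = 3·(-11) + 29·21 = -33 + 609 = 576

576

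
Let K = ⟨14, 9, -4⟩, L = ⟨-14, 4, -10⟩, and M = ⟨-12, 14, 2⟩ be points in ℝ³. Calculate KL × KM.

(0, 324, -270)

KL = (-28, -5, -6)
KM = (-26, 5, 6)
i: (-5)·6 - (-6)·5 = -30 - (-30) = 0
j: (-6)·(-26) - (-28)·6 = 156 - (-168) = 324
k: (-28)·5 - (-5)·(-26) = -140 - 130 = -270
KL × KM = (0, 324, -270)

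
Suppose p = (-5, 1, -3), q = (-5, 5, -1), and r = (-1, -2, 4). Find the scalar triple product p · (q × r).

q × r:
i: 5·4 - (-1)·(-2) = 20 - 2 = 18
j: (-1)·(-1) - (-5)·4 = 1 - (-20) = 21
k: (-5)·(-2) - 5·(-1) = 10 - (-5) = 15
q × r = (18, 21, 15)
p · (q × r) = (-5)·18 + 1·21 + (-3)·15 = -90 + 21 - 45 = -114

-114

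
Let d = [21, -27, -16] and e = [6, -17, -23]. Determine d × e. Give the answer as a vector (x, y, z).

(349, 387, -195)

i: (-27)·(-23) - (-16)·(-17) = 621 - 272 = 349
j: (-16)·6 - 21·(-23) = -96 - (-483) = 387
k: 21·(-17) - (-27)·6 = -357 - (-162) = -195
d × e = (349, 387, -195)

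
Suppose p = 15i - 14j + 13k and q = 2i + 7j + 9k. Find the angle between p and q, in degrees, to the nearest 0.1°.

80.0

p · q = 15·2 + (-14)·7 + 13·9 = 30 - 98 + 117 = 49
|p|² = 225 + 196 + 169 = 590,  |p| = √590 ≈ 24.289916
|q|² = 4 + 49 + 81 = 134,  |q| = √134 ≈ 11.575837
cos θ = 49 / (24.289916 · 11.575837) ≈ 0.17427
θ = arccos(0.17427) ≈ 80.0°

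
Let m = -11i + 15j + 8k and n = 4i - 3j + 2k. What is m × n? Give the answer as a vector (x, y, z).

i: 15·2 - 8·(-3) = 30 - (-24) = 54
j: 8·4 - (-11)·2 = 32 - (-22) = 54
k: (-11)·(-3) - 15·4 = 33 - 60 = -27
m × n = (54, 54, -27)

(54, 54, -27)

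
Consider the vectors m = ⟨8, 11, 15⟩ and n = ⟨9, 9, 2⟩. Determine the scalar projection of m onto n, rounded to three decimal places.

m · n = 8·9 + 11·9 + 15·2 = 72 + 99 + 30 = 201
|n| = √(81 + 81 + 4) = √166 ≈ 12.8841
comp_n m = 201 / √166 ≈ 15.601

15.601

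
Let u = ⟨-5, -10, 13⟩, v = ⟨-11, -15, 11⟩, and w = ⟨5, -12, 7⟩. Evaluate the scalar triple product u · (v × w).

1236

v × w:
i: (-15)·7 - 11·(-12) = -105 - (-132) = 27
j: 11·5 - (-11)·7 = 55 - (-77) = 132
k: (-11)·(-12) - (-15)·5 = 132 - (-75) = 207
v × w = (27, 132, 207)
u · (v × w) = (-5)·27 + (-10)·132 + 13·207 = -135 - 1320 + 2691 = 1236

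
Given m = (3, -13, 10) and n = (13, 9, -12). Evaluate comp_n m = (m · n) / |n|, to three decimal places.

m · n = 3·13 + (-13)·9 + 10·(-12) = 39 - 117 - 120 = -198
|n| = √(169 + 81 + 144) = √394 ≈ 19.8494
comp_n m = -198 / √394 ≈ -9.975

-9.975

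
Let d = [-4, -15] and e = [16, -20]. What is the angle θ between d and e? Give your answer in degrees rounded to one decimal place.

d · e = (-4)·16 + (-15)·(-20) = -64 + 300 = 236
|d|² = 16 + 225 = 241,  |d| = √241 ≈ 15.524175
|e|² = 256 + 400 = 656,  |e| = √656 ≈ 25.612497
cos θ = 236 / (15.524175 · 25.612497) ≈ 0.59354
θ = arccos(0.59354) ≈ 53.6°

53.6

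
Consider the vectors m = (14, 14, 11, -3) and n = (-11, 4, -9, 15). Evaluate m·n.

m · n = 14·(-11) + 14·4 + 11·(-9) + (-3)·15 = -154 + 56 - 99 - 45 = -242

-242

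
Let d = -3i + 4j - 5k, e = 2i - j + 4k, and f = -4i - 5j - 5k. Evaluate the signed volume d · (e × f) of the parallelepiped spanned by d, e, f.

-29

e × f:
i: (-1)·(-5) - 4·(-5) = 5 - (-20) = 25
j: 4·(-4) - 2·(-5) = -16 - (-10) = -6
k: 2·(-5) - (-1)·(-4) = -10 - 4 = -14
e × f = (25, -6, -14)
d · (e × f) = (-3)·25 + 4·(-6) + (-5)·(-14) = -75 - 24 + 70 = -29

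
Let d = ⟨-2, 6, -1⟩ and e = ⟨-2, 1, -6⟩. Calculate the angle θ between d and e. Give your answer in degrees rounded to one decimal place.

67.0

d · e = (-2)·(-2) + 6·1 + (-1)·(-6) = 4 + 6 + 6 = 16
|d|² = 4 + 36 + 1 = 41,  |d| = √41 ≈ 6.403124
|e|² = 4 + 1 + 36 = 41,  |e| = √41 ≈ 6.403124
cos θ = 16 / (6.403124 · 6.403124) ≈ 0.39024
θ = arccos(0.39024) ≈ 67.0°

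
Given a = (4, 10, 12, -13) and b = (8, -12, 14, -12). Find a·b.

236

a · b = 4·8 + 10·(-12) + 12·14 + (-13)·(-12) = 32 - 120 + 168 + 156 = 236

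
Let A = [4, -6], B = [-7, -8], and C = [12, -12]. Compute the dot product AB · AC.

AB = B − A = (-11, -2)
AC = C − A = (8, -6)
AB · AC = (-11)·8 + (-2)·(-6) = -88 + 12 = -76

-76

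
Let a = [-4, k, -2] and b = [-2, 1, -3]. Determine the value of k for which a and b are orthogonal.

a · b = (-4)·(-2) + k·1 + (-2)·(-3) = 14 + 1k
Set equal to 0: 1k = -14, so k = -14.

-14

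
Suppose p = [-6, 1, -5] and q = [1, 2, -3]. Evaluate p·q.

11

p · q = (-6)·1 + 1·2 + (-5)·(-3) = -6 + 2 + 15 = 11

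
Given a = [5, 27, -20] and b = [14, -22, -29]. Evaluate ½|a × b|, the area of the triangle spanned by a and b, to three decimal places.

i: 27·(-29) - (-20)·(-22) = -783 - 440 = -1223
j: (-20)·14 - 5·(-29) = -280 - (-145) = -135
k: 5·(-22) - 27·14 = -110 - 378 = -488
a × b = (-1223, -135, -488)
|a × b| = √((-1223)² + (-135)² + (-488)²) = √1752098 ≈ 1323.6684
area = ½ · 1323.6684 ≈ 661.834

661.834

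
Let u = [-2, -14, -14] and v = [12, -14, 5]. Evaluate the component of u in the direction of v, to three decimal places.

u · v = (-2)·12 + (-14)·(-14) + (-14)·5 = -24 + 196 - 70 = 102
|v| = √(144 + 196 + 25) = √365 ≈ 19.1050
comp_v u = 102 / √365 ≈ 5.339

5.339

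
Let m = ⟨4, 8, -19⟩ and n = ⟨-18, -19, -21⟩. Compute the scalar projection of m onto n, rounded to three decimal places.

m · n = 4·(-18) + 8·(-19) + (-19)·(-21) = -72 - 152 + 399 = 175
|n| = √(324 + 361 + 441) = √1126 ≈ 33.5559
comp_n m = 175 / √1126 ≈ 5.215

5.215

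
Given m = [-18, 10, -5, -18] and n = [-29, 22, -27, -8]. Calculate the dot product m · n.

1021

m · n = (-18)·(-29) + 10·22 + (-5)·(-27) + (-18)·(-8) = 522 + 220 + 135 + 144 = 1021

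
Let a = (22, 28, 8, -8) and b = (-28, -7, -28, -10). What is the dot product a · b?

a · b = 22·(-28) + 28·(-7) + 8·(-28) + (-8)·(-10) = -616 - 196 - 224 + 80 = -956

-956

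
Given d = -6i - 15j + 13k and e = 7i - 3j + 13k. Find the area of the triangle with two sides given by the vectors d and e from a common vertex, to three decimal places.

130.409

i: (-15)·13 - 13·(-3) = -195 - (-39) = -156
j: 13·7 - (-6)·13 = 91 - (-78) = 169
k: (-6)·(-3) - (-15)·7 = 18 - (-105) = 123
d × e = (-156, 169, 123)
|d × e| = √((-156)² + 169² + 123²) = √68026 ≈ 260.8179
area = ½ · 260.8179 ≈ 130.409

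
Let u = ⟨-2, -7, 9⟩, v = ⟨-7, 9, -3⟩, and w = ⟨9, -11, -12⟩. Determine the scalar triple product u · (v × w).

v × w:
i: 9·(-12) - (-3)·(-11) = -108 - 33 = -141
j: (-3)·9 - (-7)·(-12) = -27 - 84 = -111
k: (-7)·(-11) - 9·9 = 77 - 81 = -4
v × w = (-141, -111, -4)
u · (v × w) = (-2)·(-141) + (-7)·(-111) + 9·(-4) = 282 + 777 - 36 = 1023

1023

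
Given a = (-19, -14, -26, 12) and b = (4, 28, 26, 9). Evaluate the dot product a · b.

-1036

a · b = (-19)·4 + (-14)·28 + (-26)·26 + 12·9 = -76 - 392 - 676 + 108 = -1036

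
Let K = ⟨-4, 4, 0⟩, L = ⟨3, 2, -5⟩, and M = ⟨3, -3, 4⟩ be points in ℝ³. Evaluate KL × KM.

(-43, -63, -35)

KL = (7, -2, -5)
KM = (7, -7, 4)
i: (-2)·4 - (-5)·(-7) = -8 - 35 = -43
j: (-5)·7 - 7·4 = -35 - 28 = -63
k: 7·(-7) - (-2)·7 = -49 - (-14) = -35
KL × KM = (-43, -63, -35)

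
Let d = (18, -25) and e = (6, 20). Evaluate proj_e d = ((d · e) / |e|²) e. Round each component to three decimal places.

d · e = 18·6 + (-25)·20 = 108 - 500 = -392
|e|² = 36 + 400 = 436
proj_e d = (-392/436) · (6, 20) ≈ (-5.394, -17.982)

(-5.394, -17.982)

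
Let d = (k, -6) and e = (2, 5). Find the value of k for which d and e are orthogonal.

d · e = k·2 + (-6)·5 = -30 + 2k
Set equal to 0: 2k = 30, so k = 15.

15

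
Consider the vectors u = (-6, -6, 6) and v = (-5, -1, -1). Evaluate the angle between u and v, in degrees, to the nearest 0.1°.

u · v = (-6)·(-5) + (-6)·(-1) + 6·(-1) = 30 + 6 - 6 = 30
|u|² = 36 + 36 + 36 = 108,  |u| = √108 ≈ 10.392305
|v|² = 25 + 1 + 1 = 27,  |v| = √27 ≈ 5.196152
cos θ = 30 / (10.392305 · 5.196152) ≈ 0.55556
θ = arccos(0.55556) ≈ 56.3°

56.3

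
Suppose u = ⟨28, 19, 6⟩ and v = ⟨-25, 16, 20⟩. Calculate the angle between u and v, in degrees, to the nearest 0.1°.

103.0

u · v = 28·(-25) + 19·16 + 6·20 = -700 + 304 + 120 = -276
|u|² = 784 + 361 + 36 = 1181,  |u| = √1181 ≈ 34.365681
|v|² = 625 + 256 + 400 = 1281,  |v| = √1281 ≈ 35.791060
cos θ = -276 / (34.365681 · 35.791060) ≈ -0.22439
θ = arccos(-0.22439) ≈ 103.0°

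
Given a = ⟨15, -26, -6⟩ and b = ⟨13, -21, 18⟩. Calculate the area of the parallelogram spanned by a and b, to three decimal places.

i: (-26)·18 - (-6)·(-21) = -468 - 126 = -594
j: (-6)·13 - 15·18 = -78 - 270 = -348
k: 15·(-21) - (-26)·13 = -315 - (-338) = 23
a × b = (-594, -348, 23)
|a × b| = √((-594)² + (-348)² + 23²) = √474469 ≈ 688.8171

688.817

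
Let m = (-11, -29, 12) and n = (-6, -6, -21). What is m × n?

(681, -303, -108)

i: (-29)·(-21) - 12·(-6) = 609 - (-72) = 681
j: 12·(-6) - (-11)·(-21) = -72 - 231 = -303
k: (-11)·(-6) - (-29)·(-6) = 66 - 174 = -108
m × n = (681, -303, -108)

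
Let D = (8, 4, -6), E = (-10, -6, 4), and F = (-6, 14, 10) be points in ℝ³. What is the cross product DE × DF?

DE = (-18, -10, 10)
DF = (-14, 10, 16)
i: (-10)·16 - 10·10 = -160 - 100 = -260
j: 10·(-14) - (-18)·16 = -140 - (-288) = 148
k: (-18)·10 - (-10)·(-14) = -180 - 140 = -320
DE × DF = (-260, 148, -320)

(-260, 148, -320)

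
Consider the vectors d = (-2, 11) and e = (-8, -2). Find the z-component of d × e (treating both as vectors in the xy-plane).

92

(-2)·(-2) - 11·(-8) = 4 - (-88) = 92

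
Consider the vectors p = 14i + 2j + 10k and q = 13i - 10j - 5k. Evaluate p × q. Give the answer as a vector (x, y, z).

i: 2·(-5) - 10·(-10) = -10 - (-100) = 90
j: 10·13 - 14·(-5) = 130 - (-70) = 200
k: 14·(-10) - 2·13 = -140 - 26 = -166
p × q = (90, 200, -166)

(90, 200, -166)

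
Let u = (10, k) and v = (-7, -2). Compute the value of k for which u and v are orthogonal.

-35

u · v = 10·(-7) + k·(-2) = -70 - 2k
Set equal to 0: -2k = 70, so k = -35.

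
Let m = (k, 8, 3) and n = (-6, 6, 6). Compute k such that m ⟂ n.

11

m · n = k·(-6) + 8·6 + 3·6 = 66 - 6k
Set equal to 0: -6k = -66, so k = 11.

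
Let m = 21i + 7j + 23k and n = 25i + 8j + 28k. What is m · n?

m · n = 21·25 + 7·8 + 23·28 = 525 + 56 + 644 = 1225

1225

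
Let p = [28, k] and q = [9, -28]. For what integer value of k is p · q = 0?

9

p · q = 28·9 + k·(-28) = 252 - 28k
Set equal to 0: -28k = -252, so k = 9.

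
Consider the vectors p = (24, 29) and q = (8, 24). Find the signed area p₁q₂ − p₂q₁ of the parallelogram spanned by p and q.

344

24·24 - 29·8 = 576 - 232 = 344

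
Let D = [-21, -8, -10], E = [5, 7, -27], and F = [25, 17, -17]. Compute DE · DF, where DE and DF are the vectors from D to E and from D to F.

1690

DE = E − D = (26, 15, -17)
DF = F − D = (46, 25, -7)
DE · DF = 26·46 + 15·25 + (-17)·(-7) = 1196 + 375 + 119 = 1690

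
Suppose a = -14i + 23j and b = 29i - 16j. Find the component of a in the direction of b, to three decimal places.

-23.369

a · b = (-14)·29 + 23·(-16) = -406 - 368 = -774
|b| = √(841 + 256) = √1097 ≈ 33.1210
comp_b a = -774 / √1097 ≈ -23.369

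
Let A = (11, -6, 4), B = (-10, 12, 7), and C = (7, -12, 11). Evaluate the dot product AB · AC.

AB = B − A = (-21, 18, 3)
AC = C − A = (-4, -6, 7)
AB · AC = (-21)·(-4) + 18·(-6) + 3·7 = 84 - 108 + 21 = -3

-3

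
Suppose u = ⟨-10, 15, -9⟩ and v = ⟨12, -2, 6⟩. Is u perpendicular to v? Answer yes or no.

u · v = (-10)·12 + 15·(-2) + (-9)·6 = -120 - 30 - 54 = -204
Nonzero, so the vectors are not orthogonal.

no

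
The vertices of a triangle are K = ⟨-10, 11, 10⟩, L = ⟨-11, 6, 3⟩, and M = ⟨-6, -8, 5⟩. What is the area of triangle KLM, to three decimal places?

KL = (-1, -5, -7),  KM = (4, -19, -5)
i: (-5)·(-5) - (-7)·(-19) = 25 - 133 = -108
j: (-7)·4 - (-1)·(-5) = -28 - 5 = -33
k: (-1)·(-19) - (-5)·4 = 19 - (-20) = 39
KL × KM = (-108, -33, 39)
|KL × KM| = √14274 ≈ 119.4738
area = ½ · 119.4738 ≈ 59.737

59.737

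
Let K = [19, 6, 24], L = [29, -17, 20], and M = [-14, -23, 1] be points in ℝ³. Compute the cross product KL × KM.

(413, 362, -1049)

KL = (10, -23, -4)
KM = (-33, -29, -23)
i: (-23)·(-23) - (-4)·(-29) = 529 - 116 = 413
j: (-4)·(-33) - 10·(-23) = 132 - (-230) = 362
k: 10·(-29) - (-23)·(-33) = -290 - 759 = -1049
KL × KM = (413, 362, -1049)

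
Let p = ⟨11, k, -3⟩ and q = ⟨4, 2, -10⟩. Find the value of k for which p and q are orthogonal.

p · q = 11·4 + k·2 + (-3)·(-10) = 74 + 2k
Set equal to 0: 2k = -74, so k = -37.

-37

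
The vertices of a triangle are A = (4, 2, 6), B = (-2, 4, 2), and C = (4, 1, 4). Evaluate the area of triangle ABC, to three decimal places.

7.810

AB = (-6, 2, -4),  AC = (0, -1, -2)
i: 2·(-2) - (-4)·(-1) = -4 - 4 = -8
j: (-4)·0 - (-6)·(-2) = 0 - 12 = -12
k: (-6)·(-1) - 2·0 = 6 - 0 = 6
AB × AC = (-8, -12, 6)
|AB × AC| = √244 ≈ 15.6205
area = ½ · 15.6205 ≈ 7.810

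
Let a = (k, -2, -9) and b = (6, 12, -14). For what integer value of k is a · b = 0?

-17

a · b = k·6 + (-2)·12 + (-9)·(-14) = 102 + 6k
Set equal to 0: 6k = -102, so k = -17.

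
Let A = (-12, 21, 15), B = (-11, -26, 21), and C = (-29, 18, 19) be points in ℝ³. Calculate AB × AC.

(-170, -106, -802)

AB = (1, -47, 6)
AC = (-17, -3, 4)
i: (-47)·4 - 6·(-3) = -188 - (-18) = -170
j: 6·(-17) - 1·4 = -102 - 4 = -106
k: 1·(-3) - (-47)·(-17) = -3 - 799 = -802
AB × AC = (-170, -106, -802)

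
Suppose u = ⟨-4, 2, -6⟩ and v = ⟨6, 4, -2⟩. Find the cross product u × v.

i: 2·(-2) - (-6)·4 = -4 - (-24) = 20
j: (-6)·6 - (-4)·(-2) = -36 - 8 = -44
k: (-4)·4 - 2·6 = -16 - 12 = -28
u × v = (20, -44, -28)

(20, -44, -28)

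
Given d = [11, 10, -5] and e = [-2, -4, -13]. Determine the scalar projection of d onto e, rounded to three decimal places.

0.218

d · e = 11·(-2) + 10·(-4) + (-5)·(-13) = -22 - 40 + 65 = 3
|e| = √(4 + 16 + 169) = √189 ≈ 13.7477
comp_e d = 3 / √189 ≈ 0.218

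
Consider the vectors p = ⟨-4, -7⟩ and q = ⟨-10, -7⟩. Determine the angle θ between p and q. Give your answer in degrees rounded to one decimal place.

25.3

p · q = (-4)·(-10) + (-7)·(-7) = 40 + 49 = 89
|p|² = 16 + 49 = 65,  |p| = √65 ≈ 8.062258
|q|² = 100 + 49 = 149,  |q| = √149 ≈ 12.206556
cos θ = 89 / (8.062258 · 12.206556) ≈ 0.90436
θ = arccos(0.90436) ≈ 25.3°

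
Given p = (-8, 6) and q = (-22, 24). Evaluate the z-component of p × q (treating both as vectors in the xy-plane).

-60

(-8)·24 - 6·(-22) = -192 - (-132) = -60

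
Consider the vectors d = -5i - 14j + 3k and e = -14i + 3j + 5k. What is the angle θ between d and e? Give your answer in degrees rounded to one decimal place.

79.2

d · e = (-5)·(-14) + (-14)·3 + 3·5 = 70 - 42 + 15 = 43
|d|² = 25 + 196 + 9 = 230,  |d| = √230 ≈ 15.165751
|e|² = 196 + 9 + 25 = 230,  |e| = √230 ≈ 15.165751
cos θ = 43 / (15.165751 · 15.165751) ≈ 0.18696
θ = arccos(0.18696) ≈ 79.2°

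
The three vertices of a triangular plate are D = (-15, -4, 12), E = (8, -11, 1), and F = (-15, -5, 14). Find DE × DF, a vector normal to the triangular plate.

(-25, -46, -23)

DE = (23, -7, -11)
DF = (0, -1, 2)
i: (-7)·2 - (-11)·(-1) = -14 - 11 = -25
j: (-11)·0 - 23·2 = 0 - 46 = -46
k: 23·(-1) - (-7)·0 = -23 - 0 = -23
DE × DF = (-25, -46, -23)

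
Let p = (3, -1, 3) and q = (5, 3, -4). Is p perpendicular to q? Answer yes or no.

yes

p · q = 3·5 + (-1)·3 + 3·(-4) = 15 - 3 - 12 = 0
Zero, so the vectors are orthogonal.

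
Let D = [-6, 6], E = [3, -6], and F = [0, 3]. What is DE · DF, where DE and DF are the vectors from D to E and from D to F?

90

DE = E − D = (9, -12)
DF = F − D = (6, -3)
DE · DF = 9·6 + (-12)·(-3) = 54 + 36 = 90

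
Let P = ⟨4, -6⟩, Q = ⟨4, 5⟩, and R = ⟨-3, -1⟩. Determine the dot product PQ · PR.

55

PQ = Q − P = (0, 11)
PR = R − P = (-7, 5)
PQ · PR = 0·(-7) + 11·5 = 0 + 55 = 55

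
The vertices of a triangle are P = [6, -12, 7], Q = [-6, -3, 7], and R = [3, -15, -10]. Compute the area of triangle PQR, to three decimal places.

131.334

PQ = (-12, 9, 0),  PR = (-3, -3, -17)
i: 9·(-17) - 0·(-3) = -153 - 0 = -153
j: 0·(-3) - (-12)·(-17) = 0 - 204 = -204
k: (-12)·(-3) - 9·(-3) = 36 - (-27) = 63
PQ × PR = (-153, -204, 63)
|PQ × PR| = √68994 ≈ 262.6671
area = ½ · 262.6671 ≈ 131.334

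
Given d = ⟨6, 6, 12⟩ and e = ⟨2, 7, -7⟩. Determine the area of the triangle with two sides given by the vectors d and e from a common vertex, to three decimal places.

72.684

i: 6·(-7) - 12·7 = -42 - 84 = -126
j: 12·2 - 6·(-7) = 24 - (-42) = 66
k: 6·7 - 6·2 = 42 - 12 = 30
d × e = (-126, 66, 30)
|d × e| = √((-126)² + 66² + 30²) = √21132 ≈ 145.3685
area = ½ · 145.3685 ≈ 72.684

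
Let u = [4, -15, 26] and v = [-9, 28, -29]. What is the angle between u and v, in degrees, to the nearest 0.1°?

165.3

u · v = 4·(-9) + (-15)·28 + 26·(-29) = -36 - 420 - 754 = -1210
|u|² = 16 + 225 + 676 = 917,  |u| = √917 ≈ 30.282008
|v|² = 81 + 784 + 841 = 1706,  |v| = √1706 ≈ 41.303753
cos θ = -1210 / (30.282008 · 41.303753) ≈ -0.96741
θ = arccos(-0.96741) ≈ 165.3°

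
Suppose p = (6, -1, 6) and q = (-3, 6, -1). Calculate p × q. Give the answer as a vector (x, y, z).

(-35, -12, 33)

i: (-1)·(-1) - 6·6 = 1 - 36 = -35
j: 6·(-3) - 6·(-1) = -18 - (-6) = -12
k: 6·6 - (-1)·(-3) = 36 - 3 = 33
p × q = (-35, -12, 33)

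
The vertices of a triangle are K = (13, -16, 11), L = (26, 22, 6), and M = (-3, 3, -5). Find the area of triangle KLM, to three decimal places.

KL = (13, 38, -5),  KM = (-16, 19, -16)
i: 38·(-16) - (-5)·19 = -608 - (-95) = -513
j: (-5)·(-16) - 13·(-16) = 80 - (-208) = 288
k: 13·19 - 38·(-16) = 247 - (-608) = 855
KL × KM = (-513, 288, 855)
|KL × KM| = √1077138 ≈ 1037.8526
area = ½ · 1037.8526 ≈ 518.926

518.926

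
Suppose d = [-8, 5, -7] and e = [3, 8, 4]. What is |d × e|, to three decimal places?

i: 5·4 - (-7)·8 = 20 - (-56) = 76
j: (-7)·3 - (-8)·4 = -21 - (-32) = 11
k: (-8)·8 - 5·3 = -64 - 15 = -79
d × e = (76, 11, -79)
|d × e| = √(76² + 11² + (-79)²) = √12138 ≈ 110.1726

110.173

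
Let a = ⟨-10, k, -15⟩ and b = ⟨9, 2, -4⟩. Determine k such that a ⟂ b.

a · b = (-10)·9 + k·2 + (-15)·(-4) = -30 + 2k
Set equal to 0: 2k = 30, so k = 15.

15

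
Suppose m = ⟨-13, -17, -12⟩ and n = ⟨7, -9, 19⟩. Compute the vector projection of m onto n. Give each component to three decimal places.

(-2.367, 3.043, -6.424)

m · n = (-13)·7 + (-17)·(-9) + (-12)·19 = -91 + 153 - 228 = -166
|n|² = 49 + 81 + 361 = 491
proj_n m = (-166/491) · (7, -9, 19) ≈ (-2.367, 3.043, -6.424)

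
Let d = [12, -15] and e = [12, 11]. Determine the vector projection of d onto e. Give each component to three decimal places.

(-0.951, -0.872)

d · e = 12·12 + (-15)·11 = 144 - 165 = -21
|e|² = 144 + 121 = 265
proj_e d = (-21/265) · (12, 11) ≈ (-0.951, -0.872)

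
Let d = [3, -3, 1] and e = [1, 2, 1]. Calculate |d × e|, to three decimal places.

i: (-3)·1 - 1·2 = -3 - 2 = -5
j: 1·1 - 3·1 = 1 - 3 = -2
k: 3·2 - (-3)·1 = 6 - (-3) = 9
d × e = (-5, -2, 9)
|d × e| = √((-5)² + (-2)² + 9²) = √110 ≈ 10.4881

10.488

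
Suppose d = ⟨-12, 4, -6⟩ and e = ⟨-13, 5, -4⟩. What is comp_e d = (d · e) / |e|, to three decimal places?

d · e = (-12)·(-13) + 4·5 + (-6)·(-4) = 156 + 20 + 24 = 200
|e| = √(169 + 25 + 16) = √210 ≈ 14.4914
comp_e d = 200 / √210 ≈ 13.801

13.801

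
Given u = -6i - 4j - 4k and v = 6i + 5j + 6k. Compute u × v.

(-4, 12, -6)

i: (-4)·6 - (-4)·5 = -24 - (-20) = -4
j: (-4)·6 - (-6)·6 = -24 - (-36) = 12
k: (-6)·5 - (-4)·6 = -30 - (-24) = -6
u × v = (-4, 12, -6)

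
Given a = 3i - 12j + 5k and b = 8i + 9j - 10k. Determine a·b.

-134

a · b = 3·8 + (-12)·9 + 5·(-10) = 24 - 108 - 50 = -134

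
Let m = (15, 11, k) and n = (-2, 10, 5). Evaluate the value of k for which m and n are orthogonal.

-16

m · n = 15·(-2) + 11·10 + k·5 = 80 + 5k
Set equal to 0: 5k = -80, so k = -16.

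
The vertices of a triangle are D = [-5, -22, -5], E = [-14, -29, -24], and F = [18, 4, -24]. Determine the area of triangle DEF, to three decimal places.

DE = (-9, -7, -19),  DF = (23, 26, -19)
i: (-7)·(-19) - (-19)·26 = 133 - (-494) = 627
j: (-19)·23 - (-9)·(-19) = -437 - 171 = -608
k: (-9)·26 - (-7)·23 = -234 - (-161) = -73
DE × DF = (627, -608, -73)
|DE × DF| = √768122 ≈ 876.4257
area = ½ · 876.4257 ≈ 438.213

438.213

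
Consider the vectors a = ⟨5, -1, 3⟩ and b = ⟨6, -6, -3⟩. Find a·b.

a · b = 5·6 + (-1)·(-6) + 3·(-3) = 30 + 6 - 9 = 27

27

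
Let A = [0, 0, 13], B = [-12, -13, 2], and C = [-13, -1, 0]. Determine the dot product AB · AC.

AB = B − A = (-12, -13, -11)
AC = C − A = (-13, -1, -13)
AB · AC = (-12)·(-13) + (-13)·(-1) + (-11)·(-13) = 156 + 13 + 143 = 312

312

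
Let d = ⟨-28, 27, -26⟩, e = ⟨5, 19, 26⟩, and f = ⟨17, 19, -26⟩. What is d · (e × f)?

49036

e × f:
i: 19·(-26) - 26·19 = -494 - 494 = -988
j: 26·17 - 5·(-26) = 442 - (-130) = 572
k: 5·19 - 19·17 = 95 - 323 = -228
e × f = (-988, 572, -228)
d · (e × f) = (-28)·(-988) + 27·572 + (-26)·(-228) = 27664 + 15444 + 5928 = 49036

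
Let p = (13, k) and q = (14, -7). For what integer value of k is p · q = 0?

p · q = 13·14 + k·(-7) = 182 - 7k
Set equal to 0: -7k = -182, so k = 26.

26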